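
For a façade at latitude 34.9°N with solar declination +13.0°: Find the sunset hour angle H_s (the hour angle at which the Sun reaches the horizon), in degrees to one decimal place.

99.3°

−tan φ tan δ = −(0.6976)(0.2309) = -0.1611; H_s = arccos(-0.1611) = 99.27°.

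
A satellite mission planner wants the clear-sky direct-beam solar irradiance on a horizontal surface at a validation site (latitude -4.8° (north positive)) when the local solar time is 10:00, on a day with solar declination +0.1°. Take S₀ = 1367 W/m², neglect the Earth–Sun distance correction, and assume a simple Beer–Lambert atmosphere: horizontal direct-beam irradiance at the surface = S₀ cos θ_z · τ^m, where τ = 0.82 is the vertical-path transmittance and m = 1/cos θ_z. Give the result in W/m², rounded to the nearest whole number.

937 W/m²

Hour angle H = 15° × (10 − 12) = -30.00°.
With φ = -4.8°, δ = 0.1°, H = -30.00°: sin φ sin δ = -0.0001, cos φ cos δ cos H = 0.8630, so cos θ_z = 0.8629.
Air mass m = 1/cos θ_z = 1/0.8629 = 1.159; τ^m = 0.82^1.159 = 0.7945.
Surface direct beam = 1367 × 0.8629 × 0.7945 = 937.18 W/m².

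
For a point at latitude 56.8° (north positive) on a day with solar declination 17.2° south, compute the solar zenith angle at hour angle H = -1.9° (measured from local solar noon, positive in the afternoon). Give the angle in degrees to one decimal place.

cos θ_z = sin φ sin δ + cos φ cos δ cos H = (0.8368)(-0.2957) + (0.5476)(0.9553)(0.9995) = 0.2754.
θ_z = arccos(0.2754) = 74.01°.

74.0°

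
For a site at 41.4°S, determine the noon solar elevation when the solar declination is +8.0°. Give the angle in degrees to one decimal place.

At local solar noon the hour angle is zero, so the elevation is 90° − |φ − δ| = 90° − |-41.4° − (8.0°)| = 90° − 49.4° = 40.6°.

40.6°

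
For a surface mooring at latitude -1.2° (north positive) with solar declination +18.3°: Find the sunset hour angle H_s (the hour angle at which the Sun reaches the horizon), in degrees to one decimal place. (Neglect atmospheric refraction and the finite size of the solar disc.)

89.6°

−tan φ tan δ = −(-0.0209)(0.3307) = 0.0069; H_s = arccos(0.0069) = 89.60°.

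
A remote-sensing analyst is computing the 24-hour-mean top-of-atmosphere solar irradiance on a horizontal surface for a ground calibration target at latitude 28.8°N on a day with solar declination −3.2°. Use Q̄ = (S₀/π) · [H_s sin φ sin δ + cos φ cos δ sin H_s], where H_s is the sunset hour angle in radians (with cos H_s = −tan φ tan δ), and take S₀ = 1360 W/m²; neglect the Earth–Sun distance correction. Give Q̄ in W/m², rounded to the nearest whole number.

361 W/m²

The sunset hour angle satisfies cos H_s = −tan φ tan δ = 0.0307, giving H_s = 88.24°. In radians, H_s = 1.5401.
H_s sin φ sin δ = 1.5401 × 0.4818 × -0.0558 = -0.0414.
cos φ cos δ sin H_s = 0.8763 × 0.9984 × 0.9995 = 0.8745.
Q̄ = (1360/π) × (-0.0414 + 0.8745) = 432.90 × 0.8331 = 360.65 W/m².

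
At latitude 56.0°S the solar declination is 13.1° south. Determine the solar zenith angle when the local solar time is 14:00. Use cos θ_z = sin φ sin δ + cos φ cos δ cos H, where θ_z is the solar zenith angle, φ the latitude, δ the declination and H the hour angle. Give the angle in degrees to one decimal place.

48.7°

Hour angle H = 15° × (14 − 12) = 30.00°.
With φ = -56.0°, δ = -13.1°, H = 30.00°: sin φ sin δ = 0.1879, cos φ cos δ cos H = 0.4717, so cos θ_z = 0.6596.
θ_z = arccos(0.6596) = 48.73°.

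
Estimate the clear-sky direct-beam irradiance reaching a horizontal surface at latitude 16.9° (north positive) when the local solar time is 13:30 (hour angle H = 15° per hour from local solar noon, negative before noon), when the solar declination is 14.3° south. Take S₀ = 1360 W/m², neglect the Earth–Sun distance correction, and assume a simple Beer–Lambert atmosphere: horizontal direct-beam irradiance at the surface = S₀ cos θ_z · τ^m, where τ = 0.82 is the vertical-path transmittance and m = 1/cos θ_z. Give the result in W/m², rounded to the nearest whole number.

829 W/m²

Hour angle H = 15° × (13.5 − 12) = 22.50°.
With φ = 16.9°, δ = -14.3°, H = 22.50°: sin φ sin δ = -0.0718, cos φ cos δ cos H = 0.8566, so cos θ_z = 0.7848.
Air mass m = 1/cos θ_z = 1/0.7848 = 1.274; τ^m = 0.82^1.274 = 0.7766.
Surface direct beam = 1360 × 0.7848 × 0.7766 = 828.89 W/m².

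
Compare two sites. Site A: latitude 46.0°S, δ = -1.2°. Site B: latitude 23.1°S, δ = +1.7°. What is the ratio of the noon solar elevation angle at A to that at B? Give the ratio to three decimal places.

0.693

A: 90° − |-46.0 − (-1.2)| = 45.20°.
B: 90° − |-23.1 − (1.7)| = 65.20°.
Ratio A/B = 45.2000 / 65.2000 = 0.6933.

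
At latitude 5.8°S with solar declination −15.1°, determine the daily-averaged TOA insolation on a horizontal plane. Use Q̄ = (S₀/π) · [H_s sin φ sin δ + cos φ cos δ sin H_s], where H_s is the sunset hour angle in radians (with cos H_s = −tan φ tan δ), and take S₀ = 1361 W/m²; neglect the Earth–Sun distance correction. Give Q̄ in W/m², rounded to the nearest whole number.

434 W/m²

The sunset hour angle satisfies cos H_s = −tan φ tan δ = -0.0274, giving H_s = 91.57°. In radians, H_s = 1.5982.
H_s sin φ sin δ = 1.5982 × -0.1011 × -0.2605 = 0.0421.
cos φ cos δ sin H_s = 0.9949 × 0.9655 × 0.9996 = 0.9602.
Q̄ = (1361/π) × (0.0421 + 0.9602) = 433.22 × 1.0023 = 434.22 W/m².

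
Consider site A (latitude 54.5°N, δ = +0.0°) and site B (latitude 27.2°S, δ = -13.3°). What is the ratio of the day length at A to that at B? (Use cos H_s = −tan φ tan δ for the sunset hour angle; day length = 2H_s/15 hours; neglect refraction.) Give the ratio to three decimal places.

0.928

A: H_s = arccos(−tan 54.5° · tan 0.0°) = 90.00°, so 2H_s/15 = 12.0000 h.
B: H_s = arccos(−tan -27.2° · tan -13.3°) = 96.98°, so 2H_s/15 = 12.9307 h.
Ratio A/B = 12.0000 / 12.9307 = 0.9280.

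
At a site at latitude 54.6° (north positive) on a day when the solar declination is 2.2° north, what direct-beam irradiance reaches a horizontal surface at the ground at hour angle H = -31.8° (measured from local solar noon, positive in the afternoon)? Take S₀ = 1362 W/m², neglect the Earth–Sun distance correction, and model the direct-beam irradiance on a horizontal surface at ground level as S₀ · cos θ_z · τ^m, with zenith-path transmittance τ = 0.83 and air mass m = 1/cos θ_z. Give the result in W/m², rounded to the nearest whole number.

499 W/m²

With φ = 54.6°, δ = 2.2°, H = -31.80°: sin φ sin δ = 0.0313, cos φ cos δ cos H = 0.4920, so cos θ_z = 0.5233.
Air mass m = 1/cos θ_z = 1/0.5233 = 1.911; τ^m = 0.83^1.911 = 0.7004.
Surface direct beam = 1362 × 0.5233 × 0.7004 = 499.20 W/m².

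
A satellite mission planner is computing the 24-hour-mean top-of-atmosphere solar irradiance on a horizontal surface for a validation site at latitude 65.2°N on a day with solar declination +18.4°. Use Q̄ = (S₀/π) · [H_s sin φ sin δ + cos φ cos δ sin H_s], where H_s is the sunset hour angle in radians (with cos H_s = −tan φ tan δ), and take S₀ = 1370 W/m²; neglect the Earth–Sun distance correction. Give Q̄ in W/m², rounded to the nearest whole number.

−tan φ tan δ = −(2.1642)(0.3327) = -0.7200; H_s = arccos(-0.7200) = 136.05°. In radians, H_s = 2.3745.
H_s sin φ sin δ = 2.3745 × 0.9078 × 0.3156 = 0.6803.
cos φ cos δ sin H_s = 0.4195 × 0.9489 × 0.6940 = 0.2763.
Q̄ = (1370/π) × (0.6803 + 0.2763) = 436.08 × 0.9566 = 417.15 W/m².

417 W/m²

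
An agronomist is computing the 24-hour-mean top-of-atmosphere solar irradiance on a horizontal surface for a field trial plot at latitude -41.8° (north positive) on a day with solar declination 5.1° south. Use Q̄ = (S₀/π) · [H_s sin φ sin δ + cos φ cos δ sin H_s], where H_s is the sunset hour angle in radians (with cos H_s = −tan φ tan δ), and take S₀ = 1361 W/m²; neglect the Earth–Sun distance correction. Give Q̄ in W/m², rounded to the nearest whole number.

363 W/m²

cos H_s = −tan(-41.8°) · tan(-5.1°) = -0.0798, so H_s = arccos(-0.0798) = 94.58°. In radians, H_s = 1.6507.
H_s sin φ sin δ = 1.6507 × -0.6665 × -0.0889 = 0.0978.
cos φ cos δ sin H_s = 0.7455 × 0.9960 × 0.9968 = 0.7401.
Q̄ = (1361/π) × (0.0978 + 0.7401) = 433.22 × 0.8379 = 363.00 W/m².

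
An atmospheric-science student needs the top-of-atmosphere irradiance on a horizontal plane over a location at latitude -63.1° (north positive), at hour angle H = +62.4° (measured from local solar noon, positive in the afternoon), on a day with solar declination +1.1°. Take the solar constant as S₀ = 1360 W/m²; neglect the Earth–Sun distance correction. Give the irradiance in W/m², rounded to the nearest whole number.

262 W/m²

cos θ_z = sin(-63.1°) sin(1.1°) + cos(-63.1°) cos(1.1°) cos(62.40°) = -0.0171 + 0.2096 = 0.1925.
Top-of-atmosphere irradiance = S₀ cos θ_z = 1360 × 0.1925 = 261.80 W/m².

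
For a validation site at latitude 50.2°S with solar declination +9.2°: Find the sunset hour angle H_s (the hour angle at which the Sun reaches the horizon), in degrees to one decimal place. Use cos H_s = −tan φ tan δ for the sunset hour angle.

−tan φ tan δ = −(-1.2002)(0.1620) = 0.1944; H_s = arccos(0.1944) = 78.79°.

78.8°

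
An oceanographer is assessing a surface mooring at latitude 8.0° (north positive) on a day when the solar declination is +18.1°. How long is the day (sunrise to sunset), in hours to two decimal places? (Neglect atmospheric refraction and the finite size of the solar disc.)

The sunset hour angle satisfies cos H_s = −tan φ tan δ = -0.0459, giving H_s = 92.63°.
Day length = 2 H_s / 15° h⁻¹ = 185.26° / 15 = 12.351 h.

12.35 hours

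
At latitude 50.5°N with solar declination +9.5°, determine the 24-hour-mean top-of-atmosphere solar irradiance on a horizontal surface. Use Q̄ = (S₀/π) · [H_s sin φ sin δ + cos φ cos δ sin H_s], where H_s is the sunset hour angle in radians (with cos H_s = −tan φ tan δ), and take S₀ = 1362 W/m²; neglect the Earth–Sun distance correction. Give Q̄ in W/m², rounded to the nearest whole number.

364 W/m²

−tan φ tan δ = −(1.2131)(0.1673) = -0.2030; H_s = arccos(-0.2030) = 101.71°. In radians, H_s = 1.7752.
H_s sin φ sin δ = 1.7752 × 0.7716 × 0.1650 = 0.2260.
cos φ cos δ sin H_s = 0.6361 × 0.9863 × 0.9792 = 0.6143.
Q̄ = (1362/π) × (0.2260 + 0.6143) = 433.54 × 0.8403 = 364.30 W/m².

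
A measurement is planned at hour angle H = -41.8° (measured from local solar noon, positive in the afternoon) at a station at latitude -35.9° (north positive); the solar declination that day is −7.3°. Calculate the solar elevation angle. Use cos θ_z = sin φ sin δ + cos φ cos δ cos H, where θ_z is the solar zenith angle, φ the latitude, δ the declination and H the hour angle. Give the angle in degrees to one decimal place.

42.3°

With φ = -35.9°, δ = -7.3°, H = -41.80°: sin φ sin δ = 0.0745, cos φ cos δ cos H = 0.5990, so cos θ_z = 0.6735.
θ_z = arccos(0.6735) = 47.66°, so the elevation is 90° − 47.66° = 42.34°.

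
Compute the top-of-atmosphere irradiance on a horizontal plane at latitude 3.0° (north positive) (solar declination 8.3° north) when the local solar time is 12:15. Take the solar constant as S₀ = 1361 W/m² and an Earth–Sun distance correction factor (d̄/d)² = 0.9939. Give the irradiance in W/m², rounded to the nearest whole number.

Hour angle H = 15° × (12.25 − 12) = 3.75°.
cos θ_z = sin φ sin δ + cos φ cos δ cos H = (0.0523)(0.1444) + (0.9986)(0.9895)(0.9979) = 0.9936.
Top-of-atmosphere irradiance = S₀ (d̄/d)² cos θ_z = 1361 × 0.9939 × 0.9936 = 1344.04 W/m².

1344 W/m²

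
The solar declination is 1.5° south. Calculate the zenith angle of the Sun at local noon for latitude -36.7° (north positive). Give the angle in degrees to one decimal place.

At local solar noon the hour angle is zero, so the zenith angle is |φ − δ| = |-36.7° − (-1.5°)| = 35.2°.

35.2°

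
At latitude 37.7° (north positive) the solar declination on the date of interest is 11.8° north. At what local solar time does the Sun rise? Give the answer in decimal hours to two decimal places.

cos H_s = −tan(37.7°) · tan(11.8°) = -0.1615, so H_s = arccos(-0.1615) = 99.29°.
Sunrise is at 12 − H_s/15 = 12 − 6.619 = 5.381 h local solar time.

5.38 h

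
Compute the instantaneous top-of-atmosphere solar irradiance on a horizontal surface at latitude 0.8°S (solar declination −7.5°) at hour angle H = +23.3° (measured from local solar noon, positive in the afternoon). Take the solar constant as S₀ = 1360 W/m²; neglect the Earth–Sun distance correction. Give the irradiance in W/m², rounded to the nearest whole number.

1241 W/m²

cos θ_z = sin φ sin δ + cos φ cos δ cos H = (-0.0140)(-0.1305) + (0.9999)(0.9914)(0.9184) = 0.9122.
Top-of-atmosphere irradiance = S₀ cos θ_z = 1360 × 0.9122 = 1240.59 W/m².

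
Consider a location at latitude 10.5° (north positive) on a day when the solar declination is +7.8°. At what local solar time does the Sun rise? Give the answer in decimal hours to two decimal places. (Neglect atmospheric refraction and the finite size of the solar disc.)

5.90 h

The sunset hour angle satisfies cos H_s = −tan φ tan δ = -0.0254, giving H_s = 91.46°.
Sunrise is at 12 − H_s/15 = 12 − 6.097 = 5.903 h local solar time.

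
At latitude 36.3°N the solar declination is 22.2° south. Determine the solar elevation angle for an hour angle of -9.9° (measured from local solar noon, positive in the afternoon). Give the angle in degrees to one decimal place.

30.8°

cos θ_z = sin φ sin δ + cos φ cos δ cos H = (0.5920)(-0.3778) + (0.8059)(0.9259)(0.9851) = 0.5114.
θ_z = arccos(0.5114) = 59.24°, so the elevation is 90° − 59.24° = 30.76°.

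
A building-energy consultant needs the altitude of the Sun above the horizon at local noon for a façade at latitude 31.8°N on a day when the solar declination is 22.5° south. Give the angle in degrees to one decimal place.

At local solar noon the hour angle is zero, so the elevation is 90° − |φ − δ| = 90° − |31.8° − (-22.5°)| = 90° − 54.3° = 35.7°.

35.7°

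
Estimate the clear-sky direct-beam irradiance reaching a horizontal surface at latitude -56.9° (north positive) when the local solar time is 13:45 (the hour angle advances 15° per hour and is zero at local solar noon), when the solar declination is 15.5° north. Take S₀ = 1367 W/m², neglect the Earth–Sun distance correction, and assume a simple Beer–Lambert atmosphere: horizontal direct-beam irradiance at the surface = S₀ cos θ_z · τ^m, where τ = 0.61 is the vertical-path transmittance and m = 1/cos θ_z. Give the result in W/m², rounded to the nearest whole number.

Hour angle H = 15° × (13.75 − 12) = 26.25°.
cos θ_z = sin φ sin δ + cos φ cos δ cos H = (-0.8377)(0.2672) + (0.5461)(0.9636)(0.8969) = 0.2481.
Air mass m = 1/cos θ_z = 1/0.2481 = 4.031; τ^m = 0.61^4.031 = 0.1364.
Surface direct beam = 1367 × 0.2481 × 0.1364 = 46.26 W/m².

46 W/m²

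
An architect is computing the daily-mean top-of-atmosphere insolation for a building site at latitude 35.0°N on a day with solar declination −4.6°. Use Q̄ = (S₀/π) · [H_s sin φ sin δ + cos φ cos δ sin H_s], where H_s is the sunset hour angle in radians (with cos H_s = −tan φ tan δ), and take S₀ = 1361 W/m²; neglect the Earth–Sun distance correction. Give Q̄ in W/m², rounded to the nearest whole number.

323 W/m²

The sunset hour angle satisfies cos H_s = −tan φ tan δ = 0.0563, giving H_s = 86.77°. In radians, H_s = 1.5144.
H_s sin φ sin δ = 1.5144 × 0.5736 × -0.0802 = -0.0697.
cos φ cos δ sin H_s = 0.8192 × 0.9968 × 0.9984 = 0.8153.
Q̄ = (1361/π) × (-0.0697 + 0.8153) = 433.22 × 0.7456 = 323.01 W/m².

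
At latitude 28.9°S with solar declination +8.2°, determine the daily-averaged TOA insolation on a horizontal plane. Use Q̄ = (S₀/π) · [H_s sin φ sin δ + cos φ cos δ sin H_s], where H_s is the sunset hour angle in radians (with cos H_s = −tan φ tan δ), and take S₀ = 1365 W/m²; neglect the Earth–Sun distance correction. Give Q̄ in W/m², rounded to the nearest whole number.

331 W/m²

−tan φ tan δ = −(-0.5520)(0.1441) = 0.0795; H_s = arccos(0.0795) = 85.44°. In radians, H_s = 1.4912.
H_s sin φ sin δ = 1.4912 × -0.4833 × 0.1426 = -0.1028.
cos φ cos δ sin H_s = 0.8755 × 0.9898 × 0.9968 = 0.8638.
Q̄ = (1365/π) × (-0.1028 + 0.8638) = 434.49 × 0.7610 = 330.65 W/m².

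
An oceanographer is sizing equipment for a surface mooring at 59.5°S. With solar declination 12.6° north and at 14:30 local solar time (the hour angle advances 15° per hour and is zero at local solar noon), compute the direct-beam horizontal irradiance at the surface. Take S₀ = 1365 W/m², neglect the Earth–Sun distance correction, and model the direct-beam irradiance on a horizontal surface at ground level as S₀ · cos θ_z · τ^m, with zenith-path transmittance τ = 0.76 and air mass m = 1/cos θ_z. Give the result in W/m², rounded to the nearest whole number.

73 W/m²

Hour angle H = 15° × (14.5 − 12) = 37.50°.
With φ = -59.5°, δ = 12.6°, H = 37.50°: sin φ sin δ = -0.1880, cos φ cos δ cos H = 0.3930, so cos θ_z = 0.2050.
Air mass m = 1/cos θ_z = 1/0.2050 = 4.878; τ^m = 0.76^4.878 = 0.2622.
Surface direct beam = 1365 × 0.2050 × 0.2622 = 73.37 W/m².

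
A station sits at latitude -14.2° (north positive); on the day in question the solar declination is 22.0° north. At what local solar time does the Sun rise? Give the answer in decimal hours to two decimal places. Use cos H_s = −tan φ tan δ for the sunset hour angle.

6.39 h

The sunset hour angle satisfies cos H_s = −tan φ tan δ = 0.1022, giving H_s = 84.13°.
Sunrise is at 12 − H_s/15 = 12 − 5.609 = 6.391 h local solar time.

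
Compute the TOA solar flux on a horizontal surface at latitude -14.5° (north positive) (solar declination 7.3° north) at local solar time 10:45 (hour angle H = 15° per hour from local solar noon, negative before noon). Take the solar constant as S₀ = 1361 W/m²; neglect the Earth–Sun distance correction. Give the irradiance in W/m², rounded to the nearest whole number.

Hour angle H = 15° × (10.75 − 12) = -18.75°.
With φ = -14.5°, δ = 7.3°, H = -18.75°: sin φ sin δ = -0.0318, cos φ cos δ cos H = 0.9093, so cos θ_z = 0.8775.
Top-of-atmosphere irradiance = S₀ cos θ_z = 1361 × 0.8775 = 1194.28 W/m².

1194 W/m²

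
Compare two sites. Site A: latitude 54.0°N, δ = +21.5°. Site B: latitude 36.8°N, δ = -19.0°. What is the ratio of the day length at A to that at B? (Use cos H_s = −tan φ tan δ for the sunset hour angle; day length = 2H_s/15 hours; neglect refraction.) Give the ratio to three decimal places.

A: H_s = arccos(−tan 54.0° · tan 21.5°) = 122.83°, so 2H_s/15 = 16.3773 h.
B: H_s = arccos(−tan 36.8° · tan -19.0°) = 75.07°, so 2H_s/15 = 10.0093 h.
Ratio A/B = 16.3773 / 10.0093 = 1.6362.

1.636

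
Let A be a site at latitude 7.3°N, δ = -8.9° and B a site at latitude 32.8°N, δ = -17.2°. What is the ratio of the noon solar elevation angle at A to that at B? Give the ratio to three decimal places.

1.845

A: 90° − |7.3 − (-8.9)| = 73.80°.
B: 90° − |32.8 − (-17.2)| = 40.00°.
Ratio A/B = 73.8000 / 40.0000 = 1.8450.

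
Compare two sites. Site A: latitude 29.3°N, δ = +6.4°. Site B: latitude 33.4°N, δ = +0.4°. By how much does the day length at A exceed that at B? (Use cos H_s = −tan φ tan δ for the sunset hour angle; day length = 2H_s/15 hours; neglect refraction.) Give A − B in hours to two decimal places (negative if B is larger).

A: H_s = arccos(−tan 29.3° · tan 6.4°) = 93.61°, so 2H_s/15 = 12.4813 h.
B: H_s = arccos(−tan 33.4° · tan 0.4°) = 90.26°, so 2H_s/15 = 12.0347 h.
A − B = 12.4813 − 12.0347 = 0.4466 h.

+0.45 h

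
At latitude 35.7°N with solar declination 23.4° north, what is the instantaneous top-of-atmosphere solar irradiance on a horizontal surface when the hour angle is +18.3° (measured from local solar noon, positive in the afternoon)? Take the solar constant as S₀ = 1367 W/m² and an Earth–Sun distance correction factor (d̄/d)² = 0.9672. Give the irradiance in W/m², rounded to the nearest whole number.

cos θ_z = sin φ sin δ + cos φ cos δ cos H = (0.5835)(0.3971) + (0.8121)(0.9178)(0.9494) = 0.9393.
Top-of-atmosphere irradiance = S₀ (d̄/d)² cos θ_z = 1367 × 0.9672 × 0.9393 = 1241.91 W/m².

1242 W/m²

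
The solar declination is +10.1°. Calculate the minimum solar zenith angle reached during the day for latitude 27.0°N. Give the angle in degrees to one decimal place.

16.9°

At local solar noon the hour angle is zero, so the zenith angle is |φ − δ| = |27.0° − (10.1°)| = 16.9°.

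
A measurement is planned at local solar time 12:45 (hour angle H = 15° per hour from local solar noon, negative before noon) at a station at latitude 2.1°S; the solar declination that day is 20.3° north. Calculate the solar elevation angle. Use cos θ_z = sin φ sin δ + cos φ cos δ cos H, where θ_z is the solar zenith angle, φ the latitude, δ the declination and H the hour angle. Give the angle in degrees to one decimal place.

Hour angle H = 15° × (12.75 − 12) = 11.25°.
cos θ_z = sin φ sin δ + cos φ cos δ cos H = (-0.0366)(0.3469) + (0.9993)(0.9379)(0.9808) = 0.9066.
θ_z = arccos(0.9066) = 24.96°, so the elevation is 90° − 24.96° = 65.04°.

65.0°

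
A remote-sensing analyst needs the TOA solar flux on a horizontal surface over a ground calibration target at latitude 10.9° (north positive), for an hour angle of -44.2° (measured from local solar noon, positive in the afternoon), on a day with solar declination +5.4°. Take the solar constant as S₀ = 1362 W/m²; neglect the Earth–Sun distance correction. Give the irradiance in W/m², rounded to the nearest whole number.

979 W/m²

With φ = 10.9°, δ = 5.4°, H = -44.20°: sin φ sin δ = 0.0178, cos φ cos δ cos H = 0.7009, so cos θ_z = 0.7187.
Top-of-atmosphere irradiance = S₀ cos θ_z = 1362 × 0.7187 = 978.87 W/m².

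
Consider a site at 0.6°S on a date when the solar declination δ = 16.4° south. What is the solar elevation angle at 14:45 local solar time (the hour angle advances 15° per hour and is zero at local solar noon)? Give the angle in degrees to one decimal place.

Hour angle H = 15° × (14.75 − 12) = 41.25°.
cos θ_z = sin(-0.6°) sin(-16.4°) + cos(-0.6°) cos(-16.4°) cos(41.25°) = 0.0030 + 0.7212 = 0.7242.
θ_z = arccos(0.7242) = 43.60°, so the elevation is 90° − 43.60° = 46.40°.

46.4°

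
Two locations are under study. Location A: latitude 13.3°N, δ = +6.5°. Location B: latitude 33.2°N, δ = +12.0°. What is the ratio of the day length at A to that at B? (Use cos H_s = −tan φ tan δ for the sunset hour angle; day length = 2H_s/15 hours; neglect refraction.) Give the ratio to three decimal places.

0.934

A: H_s = arccos(−tan 13.3° · tan 6.5°) = 91.54°, so 2H_s/15 = 12.2053 h.
B: H_s = arccos(−tan 33.2° · tan 12.0°) = 98.00°, so 2H_s/15 = 13.0667 h.
Ratio A/B = 12.2053 / 13.0667 = 0.9341.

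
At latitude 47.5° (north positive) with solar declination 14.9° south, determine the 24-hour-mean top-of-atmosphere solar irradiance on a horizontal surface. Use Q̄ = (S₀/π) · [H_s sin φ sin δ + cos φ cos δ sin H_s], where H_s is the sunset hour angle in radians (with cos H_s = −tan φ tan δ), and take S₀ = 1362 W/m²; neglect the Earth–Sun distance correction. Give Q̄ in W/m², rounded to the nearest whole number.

The sunset hour angle satisfies cos H_s = −tan φ tan δ = 0.2904, giving H_s = 73.12°. In radians, H_s = 1.2762.
H_s sin φ sin δ = 1.2762 × 0.7373 × -0.2571 = -0.2419.
cos φ cos δ sin H_s = 0.6756 × 0.9664 × 0.9569 = 0.6248.
Q̄ = (1362/π) × (-0.2419 + 0.6248) = 433.54 × 0.3829 = 166.00 W/m².

166 W/m²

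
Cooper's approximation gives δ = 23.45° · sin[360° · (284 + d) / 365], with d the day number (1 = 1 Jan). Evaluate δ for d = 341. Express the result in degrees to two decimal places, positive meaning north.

-22.80°

360 × (284 + 341) / 365 = 616.438°; sin(616.438°) = -0.9721.
δ = 23.45 × -0.9721 = -22.796° ≈ -22.80°.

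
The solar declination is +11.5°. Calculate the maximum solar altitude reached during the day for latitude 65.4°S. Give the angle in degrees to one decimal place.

13.1°

At local solar noon the hour angle is zero, so the elevation is 90° − |φ − δ| = 90° − |-65.4° − (11.5°)| = 90° − 76.9° = 13.1°.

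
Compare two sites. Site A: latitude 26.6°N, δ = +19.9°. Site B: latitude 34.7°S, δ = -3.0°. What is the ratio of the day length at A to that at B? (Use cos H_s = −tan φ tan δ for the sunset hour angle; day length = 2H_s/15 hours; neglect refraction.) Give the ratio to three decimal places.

1.091

A: H_s = arccos(−tan 26.6° · tan 19.9°) = 100.44°, so 2H_s/15 = 13.3920 h.
B: H_s = arccos(−tan -34.7° · tan -3.0°) = 92.08°, so 2H_s/15 = 12.2773 h.
Ratio A/B = 13.3920 / 12.2773 = 1.0908.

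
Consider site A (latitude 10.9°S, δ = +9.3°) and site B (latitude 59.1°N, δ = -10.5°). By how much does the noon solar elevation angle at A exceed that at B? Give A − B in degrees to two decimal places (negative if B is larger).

A: 90° − |-10.9 − (9.3)| = 69.80°.
B: 90° − |59.1 − (-10.5)| = 20.40°.
A − B = 69.80 − 20.40 = 49.40°.

+49.40°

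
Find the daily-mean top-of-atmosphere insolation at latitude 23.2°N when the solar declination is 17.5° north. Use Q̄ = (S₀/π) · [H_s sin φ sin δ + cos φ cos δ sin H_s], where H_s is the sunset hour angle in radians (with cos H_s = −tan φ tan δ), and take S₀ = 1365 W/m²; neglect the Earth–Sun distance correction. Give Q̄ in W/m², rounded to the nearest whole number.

465 W/m²

−tan φ tan δ = −(0.4286)(0.3153) = -0.1351; H_s = arccos(-0.1351) = 97.76°. In radians, H_s = 1.7062.
H_s sin φ sin δ = 1.7062 × 0.3939 × 0.3007 = 0.2021.
cos φ cos δ sin H_s = 0.9191 × 0.9537 × 0.9908 = 0.8685.
Q̄ = (1365/π) × (0.2021 + 0.8685) = 434.49 × 1.0706 = 465.16 W/m².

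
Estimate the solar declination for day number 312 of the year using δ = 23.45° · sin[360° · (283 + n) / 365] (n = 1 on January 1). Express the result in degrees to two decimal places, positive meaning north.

-17.11°

360 × (283 + 312) / 365 = 586.849°; sin(586.849°) = -0.7296.
δ = 23.45 × -0.7296 = -17.109° ≈ -17.11°.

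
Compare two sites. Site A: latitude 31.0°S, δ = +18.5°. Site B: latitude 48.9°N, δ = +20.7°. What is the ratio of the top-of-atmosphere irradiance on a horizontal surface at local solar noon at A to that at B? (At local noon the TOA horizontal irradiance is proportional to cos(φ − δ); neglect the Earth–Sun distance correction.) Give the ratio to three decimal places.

0.737

A: cos θ_z = cos(-31.0° − (18.5°)) = 0.6494.
B: cos θ_z = cos(48.9° − (20.7°)) = 0.8813.
Ratio A/B = 0.6494 / 0.8813 = 0.7369.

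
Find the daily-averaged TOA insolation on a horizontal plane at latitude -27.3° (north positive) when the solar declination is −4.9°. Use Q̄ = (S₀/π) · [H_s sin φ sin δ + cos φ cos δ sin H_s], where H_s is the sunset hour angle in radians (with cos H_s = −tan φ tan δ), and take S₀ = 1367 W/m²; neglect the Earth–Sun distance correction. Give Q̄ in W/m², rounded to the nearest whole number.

−tan φ tan δ = −(-0.5161)(-0.0857) = -0.0442; H_s = arccos(-0.0442) = 92.53°. In radians, H_s = 1.6150.
H_s sin φ sin δ = 1.6150 × -0.4586 × -0.0854 = 0.0633.
cos φ cos δ sin H_s = 0.8886 × 0.9963 × 0.9990 = 0.8844.
Q̄ = (1367/π) × (0.0633 + 0.8844) = 435.13 × 0.9477 = 412.37 W/m².

412 W/m²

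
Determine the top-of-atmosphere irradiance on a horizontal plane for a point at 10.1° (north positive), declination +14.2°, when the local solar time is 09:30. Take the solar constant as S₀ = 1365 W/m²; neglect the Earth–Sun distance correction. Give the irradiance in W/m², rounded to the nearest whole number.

1092 W/m²

Hour angle H = 15° × (9.5 − 12) = -37.50°.
cos θ_z = sin φ sin δ + cos φ cos δ cos H = (0.1754)(0.2453) + (0.9845)(0.9694)(0.7934) = 0.8002.
Top-of-atmosphere irradiance = S₀ cos θ_z = 1365 × 0.8002 = 1092.27 W/m².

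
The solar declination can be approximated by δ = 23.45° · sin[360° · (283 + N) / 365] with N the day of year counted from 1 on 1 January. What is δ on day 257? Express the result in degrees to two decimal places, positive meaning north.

+3.02°

360 × (283 + 257) / 365 = 532.603°; sin(532.603°) = 0.1287.
δ = 23.45 × 0.1287 = 3.018° ≈ +3.02°.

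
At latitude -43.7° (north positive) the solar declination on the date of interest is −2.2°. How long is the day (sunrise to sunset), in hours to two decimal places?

12.28 hours

cos H_s = −tan(-43.7°) · tan(-2.2°) = -0.0367, so H_s = arccos(-0.0367) = 92.10°.
Day length = 2 H_s / 15° h⁻¹ = 184.20° / 15 = 12.280 h.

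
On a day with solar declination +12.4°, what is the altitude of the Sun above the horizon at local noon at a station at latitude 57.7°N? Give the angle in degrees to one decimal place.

44.7°

At local solar noon the hour angle is zero, so the elevation is 90° − |φ − δ| = 90° − |57.7° − (12.4°)| = 90° − 45.3° = 44.7°.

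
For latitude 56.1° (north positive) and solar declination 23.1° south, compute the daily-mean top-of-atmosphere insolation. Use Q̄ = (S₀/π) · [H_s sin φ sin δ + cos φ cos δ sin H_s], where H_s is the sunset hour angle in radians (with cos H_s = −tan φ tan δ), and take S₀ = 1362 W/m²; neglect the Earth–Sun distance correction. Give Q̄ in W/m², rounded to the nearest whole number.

The sunset hour angle satisfies cos H_s = −tan φ tan δ = 0.6348, giving H_s = 50.59°. In radians, H_s = 0.8830.
H_s sin φ sin δ = 0.8830 × 0.8300 × -0.3923 = -0.2875.
cos φ cos δ sin H_s = 0.5577 × 0.9198 × 0.7726 = 0.3963.
Q̄ = (1362/π) × (-0.2875 + 0.3963) = 433.54 × 0.1088 = 47.17 W/m².

47 W/m²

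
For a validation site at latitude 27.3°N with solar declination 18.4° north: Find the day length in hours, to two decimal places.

−tan φ tan δ = −(0.5161)(0.3327) = -0.1717; H_s = arccos(-0.1717) = 99.89°.
Day length = 2 H_s / 15° h⁻¹ = 199.78° / 15 = 13.319 h.

13.32 hours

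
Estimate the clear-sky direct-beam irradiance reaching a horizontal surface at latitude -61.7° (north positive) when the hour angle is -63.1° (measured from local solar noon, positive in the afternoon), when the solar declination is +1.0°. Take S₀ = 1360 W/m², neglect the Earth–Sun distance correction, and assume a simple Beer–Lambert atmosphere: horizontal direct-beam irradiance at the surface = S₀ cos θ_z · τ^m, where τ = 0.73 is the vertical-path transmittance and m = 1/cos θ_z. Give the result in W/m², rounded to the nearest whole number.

56 W/m²

cos θ_z = sin(-61.7°) sin(1.0°) + cos(-61.7°) cos(1.0°) cos(-63.10°) = -0.0154 + 0.2145 = 0.1991.
Air mass m = 1/cos θ_z = 1/0.1991 = 5.023; τ^m = 0.73^5.023 = 0.2058.
Surface direct beam = 1360 × 0.1991 × 0.2058 = 55.73 W/m².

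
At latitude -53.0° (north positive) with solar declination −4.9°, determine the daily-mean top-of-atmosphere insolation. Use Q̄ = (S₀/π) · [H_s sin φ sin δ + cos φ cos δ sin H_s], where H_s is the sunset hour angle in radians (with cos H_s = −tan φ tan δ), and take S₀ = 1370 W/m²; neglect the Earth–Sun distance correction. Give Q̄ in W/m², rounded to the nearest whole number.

The sunset hour angle satisfies cos H_s = −tan φ tan δ = -0.1138, giving H_s = 96.53°. In radians, H_s = 1.6848.
H_s sin φ sin δ = 1.6848 × -0.7986 × -0.0854 = 0.1149.
cos φ cos δ sin H_s = 0.6018 × 0.9963 × 0.9935 = 0.5957.
Q̄ = (1370/π) × (0.1149 + 0.5957) = 436.08 × 0.7106 = 309.88 W/m².

310 W/m²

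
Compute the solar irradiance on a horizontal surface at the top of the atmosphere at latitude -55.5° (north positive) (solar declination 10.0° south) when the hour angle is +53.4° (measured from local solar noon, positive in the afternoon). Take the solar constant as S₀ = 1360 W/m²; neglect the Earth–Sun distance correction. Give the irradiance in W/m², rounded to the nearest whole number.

cos θ_z = sin(-55.5°) sin(-10.0°) + cos(-55.5°) cos(-10.0°) cos(53.40°) = 0.1431 + 0.3326 = 0.4757.
Top-of-atmosphere irradiance = S₀ cos θ_z = 1360 × 0.4757 = 646.95 W/m².

647 W/m²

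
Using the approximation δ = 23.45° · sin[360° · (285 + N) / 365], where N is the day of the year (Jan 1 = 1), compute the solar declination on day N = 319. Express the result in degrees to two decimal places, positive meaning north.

360 × (285 + 319) / 365 = 595.726°; sin(595.726°) = -0.8264.
δ = 23.45 × -0.8264 = -19.379° ≈ -19.38°.

-19.38°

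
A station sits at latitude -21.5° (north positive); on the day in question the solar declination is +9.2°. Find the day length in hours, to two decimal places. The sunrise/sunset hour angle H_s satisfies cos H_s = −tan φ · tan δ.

11.51 hours

The sunset hour angle satisfies cos H_s = −tan φ tan δ = 0.0638, giving H_s = 86.34°.
Day length = 2 H_s / 15° h⁻¹ = 172.68° / 15 = 11.512 h.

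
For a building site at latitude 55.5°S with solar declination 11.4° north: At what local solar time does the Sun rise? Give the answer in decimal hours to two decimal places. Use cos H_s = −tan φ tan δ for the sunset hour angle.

7.14 h

cos H_s = −tan(-55.5°) · tan(11.4°) = 0.2934, so H_s = arccos(0.2934) = 72.94°.
Sunrise is at 12 − H_s/15 = 12 − 4.863 = 7.137 h local solar time.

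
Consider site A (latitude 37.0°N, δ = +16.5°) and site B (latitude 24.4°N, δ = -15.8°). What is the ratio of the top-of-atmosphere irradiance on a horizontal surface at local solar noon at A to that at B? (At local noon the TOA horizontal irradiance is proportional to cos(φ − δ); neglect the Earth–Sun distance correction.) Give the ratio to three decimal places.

A: cos θ_z = cos(37.0° − (16.5°)) = 0.9367.
B: cos θ_z = cos(24.4° − (-15.8°)) = 0.7638.
Ratio A/B = 0.9367 / 0.7638 = 1.2264.

1.226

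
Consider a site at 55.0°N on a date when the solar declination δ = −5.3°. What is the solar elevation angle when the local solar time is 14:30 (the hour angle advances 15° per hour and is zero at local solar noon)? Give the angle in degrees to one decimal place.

22.2°

Hour angle H = 15° × (14.5 − 12) = 37.50°.
With φ = 55.0°, δ = -5.3°, H = 37.50°: sin φ sin δ = -0.0757, cos φ cos δ cos H = 0.4531, so cos θ_z = 0.3774.
θ_z = arccos(0.3774) = 67.83°, so the elevation is 90° − 67.83° = 22.17°.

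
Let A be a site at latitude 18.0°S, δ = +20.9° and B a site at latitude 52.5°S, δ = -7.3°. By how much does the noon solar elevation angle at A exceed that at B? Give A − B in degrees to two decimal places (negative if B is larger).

A: 90° − |-18.0 − (20.9)| = 51.10°.
B: 90° − |-52.5 − (-7.3)| = 44.80°.
A − B = 51.10 − 44.80 = 6.30°.

+6.30°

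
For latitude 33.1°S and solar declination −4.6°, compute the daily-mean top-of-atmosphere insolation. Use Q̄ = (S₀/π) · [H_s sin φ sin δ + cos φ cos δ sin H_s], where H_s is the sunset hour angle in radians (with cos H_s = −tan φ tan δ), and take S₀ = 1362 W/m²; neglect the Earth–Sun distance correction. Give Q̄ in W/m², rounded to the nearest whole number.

392 W/m²

The sunset hour angle satisfies cos H_s = −tan φ tan δ = -0.0524, giving H_s = 93.00°. In radians, H_s = 1.6232.
H_s sin φ sin δ = 1.6232 × -0.5461 × -0.0802 = 0.0711.
cos φ cos δ sin H_s = 0.8377 × 0.9968 × 0.9986 = 0.8339.
Q̄ = (1362/π) × (0.0711 + 0.8339) = 433.54 × 0.9050 = 392.35 W/m².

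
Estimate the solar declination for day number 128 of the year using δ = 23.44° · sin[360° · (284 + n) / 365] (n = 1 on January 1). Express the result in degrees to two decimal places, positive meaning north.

360 × (284 + 128) / 365 = 406.356°; sin(406.356°) = 0.7236.
δ = 23.44 × 0.7236 = 16.961° ≈ +16.96°.

+16.96°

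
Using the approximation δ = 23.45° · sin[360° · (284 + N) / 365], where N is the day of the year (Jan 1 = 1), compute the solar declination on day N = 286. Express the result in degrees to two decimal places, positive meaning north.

360 × (284 + 286) / 365 = 562.192°; sin(562.192°) = -0.3777.
δ = 23.45 × -0.3777 = -8.857° ≈ -8.86°.

-8.86°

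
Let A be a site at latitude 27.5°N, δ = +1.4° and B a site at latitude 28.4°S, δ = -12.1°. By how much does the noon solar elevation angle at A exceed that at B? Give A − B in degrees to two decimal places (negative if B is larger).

-9.80°

A: 90° − |27.5 − (1.4)| = 63.90°.
B: 90° − |-28.4 − (-12.1)| = 73.70°.
A − B = 63.90 − 73.70 = -9.80°.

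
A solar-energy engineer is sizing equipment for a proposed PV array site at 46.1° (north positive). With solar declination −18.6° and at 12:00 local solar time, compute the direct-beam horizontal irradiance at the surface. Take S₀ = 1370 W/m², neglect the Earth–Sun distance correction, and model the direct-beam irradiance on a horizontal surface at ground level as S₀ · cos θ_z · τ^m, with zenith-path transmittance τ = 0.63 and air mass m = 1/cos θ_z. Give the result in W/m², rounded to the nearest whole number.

Hour angle H = 15° × (12 − 12) = 0.00°.
cos θ_z = sin(46.1°) sin(-18.6°) + cos(46.1°) cos(-18.6°) cos(0.00°) = -0.2298 + 0.6572 = 0.4274.
Air mass m = 1/cos θ_z = 1/0.4274 = 2.340; τ^m = 0.63^2.340 = 0.3392.
Surface direct beam = 1370 × 0.4274 × 0.3392 = 198.61 W/m².

199 W/m²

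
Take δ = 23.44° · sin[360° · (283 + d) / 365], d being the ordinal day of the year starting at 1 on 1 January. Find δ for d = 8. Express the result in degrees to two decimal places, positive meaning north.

-22.41°

360 × (283 + 8) / 365 = 287.014°; sin(287.014°) = -0.9562.
δ = 23.44 × -0.9562 = -22.413° ≈ -22.41°.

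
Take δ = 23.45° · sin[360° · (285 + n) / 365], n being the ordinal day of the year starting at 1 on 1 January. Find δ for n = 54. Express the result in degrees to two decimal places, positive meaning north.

360 × (285 + 54) / 365 = 334.356°; sin(334.356°) = -0.4328.
δ = 23.45 × -0.4328 = -10.149° ≈ -10.15°.

-10.15°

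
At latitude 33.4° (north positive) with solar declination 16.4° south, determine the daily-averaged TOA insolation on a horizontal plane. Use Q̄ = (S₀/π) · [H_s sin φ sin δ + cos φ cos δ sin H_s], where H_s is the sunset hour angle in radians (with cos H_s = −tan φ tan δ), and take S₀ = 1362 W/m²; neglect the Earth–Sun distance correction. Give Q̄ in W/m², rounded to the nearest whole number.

248 W/m²

−tan φ tan δ = −(0.6594)(-0.2943) = 0.1941; H_s = arccos(0.1941) = 78.81°. In radians, H_s = 1.3755.
H_s sin φ sin δ = 1.3755 × 0.5505 × -0.2823 = -0.2138.
cos φ cos δ sin H_s = 0.8348 × 0.9593 × 0.9810 = 0.7856.
Q̄ = (1362/π) × (-0.2138 + 0.7856) = 433.54 × 0.5718 = 247.90 W/m².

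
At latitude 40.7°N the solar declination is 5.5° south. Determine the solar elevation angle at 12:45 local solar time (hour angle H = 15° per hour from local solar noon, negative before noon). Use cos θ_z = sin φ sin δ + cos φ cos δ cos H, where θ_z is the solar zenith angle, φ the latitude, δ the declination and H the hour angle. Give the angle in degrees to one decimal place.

42.7°

Hour angle H = 15° × (12.75 − 12) = 11.25°.
cos θ_z = sin φ sin δ + cos φ cos δ cos H = (0.6521)(-0.0958) + (0.7581)(0.9954)(0.9808) = 0.6777.
θ_z = arccos(0.6777) = 47.34°, so the elevation is 90° − 47.34° = 42.66°.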